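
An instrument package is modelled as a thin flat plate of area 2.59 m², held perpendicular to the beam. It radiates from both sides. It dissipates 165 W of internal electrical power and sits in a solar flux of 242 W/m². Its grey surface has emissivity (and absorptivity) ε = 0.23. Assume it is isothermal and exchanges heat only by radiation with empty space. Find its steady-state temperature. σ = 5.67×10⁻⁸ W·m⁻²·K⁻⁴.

T ≈ 260 K

At steady state, absorbed solar power + internal power = radiated power.
Absorbed: α·S·A_cross = 0.23·242·2.590 = 144.2 W (cross-section A).
Total input = 144.2 + 165 = 309.2 W.
Radiated: εσ·A_surf·T⁴ with A_surf = 2A = 5.180 m².
T⁴ = 309.2/(0.23·5.67×10⁻⁸·5.180) = 4.577×10⁹ K⁴.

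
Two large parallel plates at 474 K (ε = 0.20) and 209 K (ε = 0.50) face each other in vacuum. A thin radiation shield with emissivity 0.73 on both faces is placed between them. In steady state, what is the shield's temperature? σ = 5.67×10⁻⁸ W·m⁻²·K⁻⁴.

T_s ≈ 360 K

In steady state the net flux on the hot side equals that on the cold side.
σ(T₁⁴−T_s⁴)/D₁ = σ(T_s⁴−T₂⁴)/D₂, with D₁ = 1/ε₁+1/ε_s−1 = 5.370, D₂ = 1/ε_s+1/ε₂−1 = 2.370.
Solve for T_s⁴: T_s⁴ = (D₂·T₁⁴ + D₁·T₂⁴)/(D₁+D₂) = 1.678×10¹⁰ K⁴.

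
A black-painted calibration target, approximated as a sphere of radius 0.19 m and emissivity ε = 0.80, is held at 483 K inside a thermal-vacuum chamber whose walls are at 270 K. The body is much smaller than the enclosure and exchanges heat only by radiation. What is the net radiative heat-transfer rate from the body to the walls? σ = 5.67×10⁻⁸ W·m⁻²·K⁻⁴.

For a small grey body in a large enclosure: P_net = εσA(T_body⁴ − T_wall⁴).
A = 4πr² = 0.4536 m²; T_body⁴ − T_wall⁴ = 5.442×10¹⁰ − 5.314×10⁹ = 4.911×10¹⁰ K⁴.
|P_net| = 0.80·5.67×10⁻⁸·0.4536·4.911×10¹⁰.

P_net ≈ 1010 W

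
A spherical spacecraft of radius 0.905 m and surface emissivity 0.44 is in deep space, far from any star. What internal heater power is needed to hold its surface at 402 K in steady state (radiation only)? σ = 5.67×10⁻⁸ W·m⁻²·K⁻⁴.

P ≈ 6710 W

P = εσ·4πr²·T⁴.
4πr² = 10.29 m²; T⁴ = 2.612×10¹⁰ K⁴.
P = 0.44·5.67×10⁻⁸·10.29·2.612×10¹⁰.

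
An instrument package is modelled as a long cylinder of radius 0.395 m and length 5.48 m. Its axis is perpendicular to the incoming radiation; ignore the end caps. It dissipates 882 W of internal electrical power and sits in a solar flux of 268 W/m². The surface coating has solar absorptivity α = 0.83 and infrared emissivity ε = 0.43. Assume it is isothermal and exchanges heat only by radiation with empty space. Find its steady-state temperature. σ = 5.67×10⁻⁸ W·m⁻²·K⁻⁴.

T ≈ 273 K

At steady state, absorbed solar power + internal power = radiated power.
Absorbed: α·S·A_cross = 0.83·268·4.329 = 963.0 W (cross-section 2rL).
Total input = 963.0 + 882 = 1845 W.
Radiated: εσ·A_surf·T⁴ with A_surf = 2πrL = 13.60 m².
T⁴ = 1845/(0.43·5.67×10⁻⁸·13.60) = 5.564×10⁹ K⁴.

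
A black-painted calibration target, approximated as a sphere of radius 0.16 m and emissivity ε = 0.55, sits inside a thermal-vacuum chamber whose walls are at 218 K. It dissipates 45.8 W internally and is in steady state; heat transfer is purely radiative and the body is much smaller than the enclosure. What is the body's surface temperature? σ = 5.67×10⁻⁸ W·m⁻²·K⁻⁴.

T ≈ 287 K

For a small grey body in a large enclosure, net radiated power = εσA(T⁴ − T_w⁴).
Steady state: P = εσA(T⁴ − T_w⁴) with A = 4πr² = 0.3217 m².
T⁴ = P/(εσA) + T_w⁴ = 45.8/(0.55·5.67×10⁻⁸·0.3217) + (218)⁴
    = 4.565×10⁹ + 2.259×10⁹ = 6.824×10⁹ K⁴.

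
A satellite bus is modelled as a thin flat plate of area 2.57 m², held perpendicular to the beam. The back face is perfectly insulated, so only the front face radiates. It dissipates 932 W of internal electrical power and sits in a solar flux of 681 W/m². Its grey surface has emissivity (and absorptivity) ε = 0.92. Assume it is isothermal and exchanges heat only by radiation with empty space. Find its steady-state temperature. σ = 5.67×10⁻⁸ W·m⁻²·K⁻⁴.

T ≈ 371 K

At steady state, absorbed solar power + internal power = radiated power.
Absorbed: α·S·A_cross = 0.92·681·2.570 = 1610 W (cross-section A).
Total input = 1610 + 932 = 2542 W.
Radiated: εσ·A_surf·T⁴ with A_surf = A = 2.570 m².
T⁴ = 2542/(0.92·5.67×10⁻⁸·2.570) = 1.896×10¹⁰ K⁴.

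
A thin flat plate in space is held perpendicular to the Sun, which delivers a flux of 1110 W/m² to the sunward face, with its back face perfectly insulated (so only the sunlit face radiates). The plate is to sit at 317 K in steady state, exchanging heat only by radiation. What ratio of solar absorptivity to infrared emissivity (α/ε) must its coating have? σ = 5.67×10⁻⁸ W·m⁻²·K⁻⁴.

Balance: αS·A = εσ·1A·T⁴ ⇒ α/ε = σT⁴/S.
α/ε = 5.67×10⁻⁸·(317)⁴/1110 = 5.67×10⁻⁸·1.010×10¹⁰/1110.

α/ε ≈ 0.516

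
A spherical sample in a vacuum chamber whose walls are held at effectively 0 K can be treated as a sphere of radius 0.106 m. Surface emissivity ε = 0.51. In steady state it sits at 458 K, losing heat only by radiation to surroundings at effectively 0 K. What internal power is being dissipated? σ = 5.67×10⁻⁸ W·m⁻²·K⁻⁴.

Steady state: P = εσA T⁴.
A = 4πr² = 0.1412 m²; T⁴ = (458)⁴ = 4.400×10¹⁰ K⁴.
P = 0.51 × 5.67×10⁻⁸ × 0.1412 × 4.400×10¹⁰.

P ≈ 180 W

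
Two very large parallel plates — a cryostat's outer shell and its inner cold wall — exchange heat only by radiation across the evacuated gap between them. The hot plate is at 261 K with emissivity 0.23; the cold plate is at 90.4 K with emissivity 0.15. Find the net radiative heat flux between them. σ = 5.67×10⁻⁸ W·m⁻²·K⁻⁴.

For two infinite grey parallel plates, q = σ(T₁⁴ − T₂⁴)/(1/ε₁ + 1/ε₂ − 1).
T₁⁴ − T₂⁴ = 4.640×10⁹ − 6.678×10⁷ = 4.574×10⁹ K⁴.
1/ε₁ + 1/ε₂ − 1 = 4.348 + 6.667 − 1 = 10.01.
q = 5.67×10⁻⁸ × 4.574×10⁹ / 10.01.

q ≈ 25.9 W/m²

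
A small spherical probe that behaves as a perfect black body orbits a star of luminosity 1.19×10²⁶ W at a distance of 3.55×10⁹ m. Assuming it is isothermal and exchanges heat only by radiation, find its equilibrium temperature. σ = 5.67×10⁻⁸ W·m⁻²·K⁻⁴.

First find the stellar flux at distance d: S = L/(4πd²) = 1.19×10²⁶/(4π·(3.55×10⁹)²) = 7.514×10⁵ W/m².
For an isothermal sphere, absorbed (1−a)S·πr² = emitted σ·4πr²·T⁴, so T⁴ = (1−a)S/(4σ).
T⁴ = 1.00·7.514×10⁵/(4·5.67×10⁻⁸) = 3.313×10¹² K⁴.

T ≈ 1350 K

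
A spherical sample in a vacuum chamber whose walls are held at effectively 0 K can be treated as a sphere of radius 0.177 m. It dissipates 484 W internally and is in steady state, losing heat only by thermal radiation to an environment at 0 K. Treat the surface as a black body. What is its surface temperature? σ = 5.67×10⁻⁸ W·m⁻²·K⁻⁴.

Steady state: internal power = radiated power, P = εσA T⁴.
Radiating area A = 4πr² = 0.3937 m².
T⁴ = P/(εσA) = 484/(1.0·5.67×10⁻⁸·0.3937) = 2.168×10¹⁰ K⁴.
T = (2.168×10¹⁰)^(1/4).

T ≈ 384 K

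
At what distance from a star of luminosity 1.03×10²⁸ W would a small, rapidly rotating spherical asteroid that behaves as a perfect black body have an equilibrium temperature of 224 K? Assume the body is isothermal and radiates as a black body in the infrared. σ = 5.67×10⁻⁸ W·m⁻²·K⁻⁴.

For an isothermal black-emitting sphere, (1−a)S·πr² = σ·4πr²·T⁴ ⇒ S = 4σT⁴/(1−a).
S = 4·5.67×10⁻⁸·(224)⁴/1.00 = 571.0 W/m².
Flux falls as S = L/(4πd²), so d = √(L/(4πS)) = √(1.03×10²⁸/(4π·571.0)).

d ≈ 1.20×10¹² m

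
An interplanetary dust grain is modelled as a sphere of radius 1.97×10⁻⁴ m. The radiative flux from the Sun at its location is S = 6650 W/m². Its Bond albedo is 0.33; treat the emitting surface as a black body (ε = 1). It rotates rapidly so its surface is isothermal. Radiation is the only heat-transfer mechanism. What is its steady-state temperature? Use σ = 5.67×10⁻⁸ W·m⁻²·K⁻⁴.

At equilibrium, absorbed power = emitted power.
Absorbing cross-section = πr² = 1.219×10⁻⁷ m²; emitting surface = 4πr² = 4.877×10⁻⁷ m² (ratio 4).
(1−a)S·A_cross = εσ·A_surf·T⁴  ⇒  T⁴ = (1−a)S/(4σ).
T⁴ = 0.670·6650/(4·5.67×10⁻⁸) = 1.965×10¹⁰ K⁴.
T = (1.965×10¹⁰)^(1/4).

T ≈ 374 K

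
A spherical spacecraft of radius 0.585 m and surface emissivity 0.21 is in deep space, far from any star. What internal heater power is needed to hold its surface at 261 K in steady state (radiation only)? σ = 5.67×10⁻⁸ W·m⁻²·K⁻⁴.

P = εσ·4πr²·T⁴.
4πr² = 4.301 m²; T⁴ = 4.640×10⁹ K⁴.
P = 0.21·5.67×10⁻⁸·4.301·4.640×10⁹.

P ≈ 238 W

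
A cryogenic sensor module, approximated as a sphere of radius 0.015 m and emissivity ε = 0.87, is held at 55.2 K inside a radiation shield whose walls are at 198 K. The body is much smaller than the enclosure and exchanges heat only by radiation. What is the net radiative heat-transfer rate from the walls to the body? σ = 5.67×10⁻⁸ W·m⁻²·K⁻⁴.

P_net ≈ 0.213 W

For a small grey body in a large enclosure: P_net = εσA(T_body⁴ − T_wall⁴).
A = 4πr² = 0.002827 m²; T_body⁴ − T_wall⁴ = 9.284×10⁶ − 1.537×10⁹ = -1.528×10⁹ K⁴.
|P_net| = 0.87·5.67×10⁻⁸·0.002827·1.528×10⁹.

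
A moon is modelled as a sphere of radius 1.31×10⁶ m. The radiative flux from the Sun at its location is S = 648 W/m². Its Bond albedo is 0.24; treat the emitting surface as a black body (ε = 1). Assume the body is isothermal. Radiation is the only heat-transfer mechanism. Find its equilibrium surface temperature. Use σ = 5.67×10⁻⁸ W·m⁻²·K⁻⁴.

T ≈ 216 K

At equilibrium, absorbed power = emitted power.
Absorbing cross-section = πr² = 5.391×10¹² m²; emitting surface = 4πr² = 2.157×10¹³ m² (ratio 4).
(1−a)S·A_cross = εσ·A_surf·T⁴  ⇒  T⁴ = (1−a)S/(4σ).
T⁴ = 0.760·648/(4·5.67×10⁻⁸) = 2.171×10⁹ K⁴.
T = (2.171×10⁹)^(1/4).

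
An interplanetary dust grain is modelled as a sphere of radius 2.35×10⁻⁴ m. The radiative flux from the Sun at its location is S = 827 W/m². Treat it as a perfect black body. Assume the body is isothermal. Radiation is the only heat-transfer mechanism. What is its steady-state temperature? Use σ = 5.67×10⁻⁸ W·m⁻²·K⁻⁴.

At equilibrium, absorbed power = emitted power.
Absorbing cross-section = πr² = 1.735×10⁻⁷ m²; emitting surface = 4πr² = 6.940×10⁻⁷ m² (ratio 4).
S·A_cross = εσ·A_surf·T⁴  ⇒  T⁴ = S/(4σ).
T⁴ = 1.00·827/(4·5.67×10⁻⁸) = 3.646×10⁹ K⁴.
T = (3.646×10⁹)^(1/4).

T ≈ 246 K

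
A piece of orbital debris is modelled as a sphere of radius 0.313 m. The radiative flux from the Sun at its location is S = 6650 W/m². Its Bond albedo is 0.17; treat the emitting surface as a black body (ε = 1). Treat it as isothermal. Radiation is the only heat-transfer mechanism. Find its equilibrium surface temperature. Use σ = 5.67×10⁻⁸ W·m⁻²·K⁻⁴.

T ≈ 395 K

At equilibrium, absorbed power = emitted power.
Absorbing cross-section = πr² = 0.3078 m²; emitting surface = 4πr² = 1.231 m² (ratio 4).
(1−a)S·A_cross = εσ·A_surf·T⁴  ⇒  T⁴ = (1−a)S/(4σ).
T⁴ = 0.830·6650/(4·5.67×10⁻⁸) = 2.434×10¹⁰ K⁴.
T = (2.434×10¹⁰)^(1/4).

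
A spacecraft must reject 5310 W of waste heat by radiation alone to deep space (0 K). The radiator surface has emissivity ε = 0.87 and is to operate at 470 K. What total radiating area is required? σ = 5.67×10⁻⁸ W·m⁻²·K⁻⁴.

A ≈ 2.21 m²

P = εσA T⁴ ⇒ A = P/(εσT⁴).
T⁴ = 4.880×10¹⁰ K⁴.
A = 5310/(0.87 × 5.67×10⁻⁸ × 4.880×10¹⁰).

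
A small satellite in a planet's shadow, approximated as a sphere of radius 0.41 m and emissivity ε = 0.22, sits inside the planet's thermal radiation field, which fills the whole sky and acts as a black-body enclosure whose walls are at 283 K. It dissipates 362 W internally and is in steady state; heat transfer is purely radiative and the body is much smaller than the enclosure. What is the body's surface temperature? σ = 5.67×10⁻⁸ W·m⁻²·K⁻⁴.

For a small grey body in a large enclosure, net radiated power = εσA(T⁴ − T_w⁴).
Steady state: P = εσA(T⁴ − T_w⁴) with A = 4πr² = 2.112 m².
T⁴ = P/(εσA) + T_w⁴ = 362/(0.22·5.67×10⁻⁸·2.112) + (283)⁴
    = 1.374×10¹⁰ + 6.414×10⁹ = 2.015×10¹⁰ K⁴.

T ≈ 377 K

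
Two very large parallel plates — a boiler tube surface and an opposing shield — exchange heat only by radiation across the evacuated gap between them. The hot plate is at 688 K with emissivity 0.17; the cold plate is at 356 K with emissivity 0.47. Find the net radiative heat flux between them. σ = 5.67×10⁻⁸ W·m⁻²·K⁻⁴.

For two infinite grey parallel plates, q = σ(T₁⁴ − T₂⁴)/(1/ε₁ + 1/ε₂ − 1).
T₁⁴ − T₂⁴ = 2.241×10¹¹ − 1.606×10¹⁰ = 2.080×10¹¹ K⁴.
1/ε₁ + 1/ε₂ − 1 = 5.882 + 2.128 − 1 = 7.010.
q = 5.67×10⁻⁸ × 2.080×10¹¹ / 7.010.

q ≈ 1680 W/m²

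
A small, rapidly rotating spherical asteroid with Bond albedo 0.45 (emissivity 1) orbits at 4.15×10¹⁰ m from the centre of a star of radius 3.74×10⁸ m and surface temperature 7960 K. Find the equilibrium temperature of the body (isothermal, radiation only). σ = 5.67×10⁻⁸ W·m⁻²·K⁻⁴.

The star's surface emits σT_*⁴; at distance d the flux is S = σT_*⁴(R_*/d)².
S = 5.67×10⁻⁸·(7960)⁴·(3.74×10⁸/4.15×10¹⁰)² = 18490 W/m².
For an isothermal sphere T⁴ = (1−a)S/(4σ) = 4.483×10¹⁰ K⁴.

T ≈ 460 K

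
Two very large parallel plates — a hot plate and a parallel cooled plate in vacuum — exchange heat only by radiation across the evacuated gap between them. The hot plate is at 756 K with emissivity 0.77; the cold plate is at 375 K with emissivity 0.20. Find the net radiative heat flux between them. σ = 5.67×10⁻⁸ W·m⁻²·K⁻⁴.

q ≈ 3280 W/m²

For two infinite grey parallel plates, q = σ(T₁⁴ − T₂⁴)/(1/ε₁ + 1/ε₂ − 1).
T₁⁴ − T₂⁴ = 3.267×10¹¹ − 1.978×10¹⁰ = 3.069×10¹¹ K⁴.
1/ε₁ + 1/ε₂ − 1 = 1.299 + 5.000 − 1 = 5.299.
q = 5.67×10⁻⁸ × 3.069×10¹¹ / 5.299.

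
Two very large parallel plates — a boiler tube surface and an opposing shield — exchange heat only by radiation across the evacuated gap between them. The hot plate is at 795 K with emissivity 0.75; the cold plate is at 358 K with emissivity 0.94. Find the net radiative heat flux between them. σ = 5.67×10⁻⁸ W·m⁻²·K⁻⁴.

For two infinite grey parallel plates, q = σ(T₁⁴ − T₂⁴)/(1/ε₁ + 1/ε₂ − 1).
T₁⁴ − T₂⁴ = 3.995×10¹¹ − 1.643×10¹⁰ = 3.830×10¹¹ K⁴.
1/ε₁ + 1/ε₂ − 1 = 1.333 + 1.064 − 1 = 1.397.
q = 5.67×10⁻⁸ × 3.830×10¹¹ / 1.397.

q ≈ 15500 W/m²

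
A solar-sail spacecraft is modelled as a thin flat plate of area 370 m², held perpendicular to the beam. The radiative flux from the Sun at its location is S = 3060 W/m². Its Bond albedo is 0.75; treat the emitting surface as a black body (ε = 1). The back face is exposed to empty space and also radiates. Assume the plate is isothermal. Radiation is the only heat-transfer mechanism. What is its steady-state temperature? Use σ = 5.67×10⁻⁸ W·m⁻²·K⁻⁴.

At equilibrium, absorbed power = emitted power.
Absorbing cross-section = A = 370.0 m²; emitting surface = 2A = 740.0 m² (ratio 2).
(1−a)S·A_cross = εσ·A_surf·T⁴  ⇒  T⁴ = (1−a)S/(2σ).
T⁴ = 0.250·3060/(2·5.67×10⁻⁸) = 6.746×10⁹ K⁴.
T = (6.746×10⁹)^(1/4).

T ≈ 287 K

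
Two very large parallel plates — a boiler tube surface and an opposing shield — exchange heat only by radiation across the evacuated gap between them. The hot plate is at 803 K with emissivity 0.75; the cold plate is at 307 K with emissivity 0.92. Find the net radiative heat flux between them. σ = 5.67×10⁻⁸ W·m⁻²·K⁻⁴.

For two infinite grey parallel plates, q = σ(T₁⁴ − T₂⁴)/(1/ε₁ + 1/ε₂ − 1).
T₁⁴ − T₂⁴ = 4.158×10¹¹ − 8.883×10⁹ = 4.069×10¹¹ K⁴.
1/ε₁ + 1/ε₂ − 1 = 1.333 + 1.087 − 1 = 1.420.
q = 5.67×10⁻⁸ × 4.069×10¹¹ / 1.420.

q ≈ 16200 W/m²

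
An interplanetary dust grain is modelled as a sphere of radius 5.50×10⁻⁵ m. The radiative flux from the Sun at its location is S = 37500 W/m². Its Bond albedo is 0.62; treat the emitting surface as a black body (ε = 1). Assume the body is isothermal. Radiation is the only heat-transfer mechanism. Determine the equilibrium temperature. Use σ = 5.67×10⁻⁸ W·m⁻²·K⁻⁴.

T ≈ 501 K

At equilibrium, absorbed power = emitted power.
Absorbing cross-section = πr² = 9.503×10⁻⁹ m²; emitting surface = 4πr² = 3.801×10⁻⁸ m² (ratio 4).
(1−a)S·A_cross = εσ·A_surf·T⁴  ⇒  T⁴ = (1−a)S/(4σ).
T⁴ = 0.380·37500/(4·5.67×10⁻⁸) = 6.283×10¹⁰ K⁴.
T = (6.283×10¹⁰)^(1/4).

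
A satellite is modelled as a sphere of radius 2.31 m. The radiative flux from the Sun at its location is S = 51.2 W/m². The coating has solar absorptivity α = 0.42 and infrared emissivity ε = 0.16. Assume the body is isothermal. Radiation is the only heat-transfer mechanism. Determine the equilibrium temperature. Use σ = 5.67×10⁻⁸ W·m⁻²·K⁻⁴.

T ≈ 156 K

At equilibrium, absorbed power = emitted power.
Absorbing cross-section = πr² = 16.76 m²; emitting surface = 4πr² = 67.06 m² (ratio 4).
αS·A_cross = εσ·A_surf·T⁴  ⇒  T⁴ = αS/(ε·4σ).
T⁴ = 0.420·51.2/(0.16·4·5.67×10⁻⁸) = 5.926×10⁸ K⁴.
T = (5.926×10⁸)^(1/4).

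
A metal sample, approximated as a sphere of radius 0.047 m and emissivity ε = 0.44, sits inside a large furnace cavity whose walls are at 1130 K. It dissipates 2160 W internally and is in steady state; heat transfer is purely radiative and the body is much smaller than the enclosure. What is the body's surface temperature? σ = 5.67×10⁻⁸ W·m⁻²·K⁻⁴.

T ≈ 1480 K

For a small grey body in a large enclosure, net radiated power = εσA(T⁴ − T_w⁴).
Steady state: P = εσA(T⁴ − T_w⁴) with A = 4πr² = 0.02776 m².
T⁴ = P/(εσA) + T_w⁴ = 2160/(0.44·5.67×10⁻⁸·0.02776) + (1130)⁴
    = 3.119×10¹² + 1.630×10¹² = 4.749×10¹² K⁴.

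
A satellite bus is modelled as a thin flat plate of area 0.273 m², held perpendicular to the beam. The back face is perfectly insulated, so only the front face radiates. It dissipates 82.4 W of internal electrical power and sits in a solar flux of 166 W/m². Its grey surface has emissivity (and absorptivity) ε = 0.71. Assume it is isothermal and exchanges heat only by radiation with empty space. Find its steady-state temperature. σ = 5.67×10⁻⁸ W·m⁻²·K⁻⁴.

At steady state, absorbed solar power + internal power = radiated power.
Absorbed: α·S·A_cross = 0.71·166·0.2730 = 32.18 W (cross-section A).
Total input = 32.18 + 82.4 = 114.6 W.
Radiated: εσ·A_surf·T⁴ with A_surf = A = 0.2730 m².
T⁴ = 114.6/(0.71·5.67×10⁻⁸·0.2730) = 1.043×10¹⁰ K⁴.

T ≈ 320 K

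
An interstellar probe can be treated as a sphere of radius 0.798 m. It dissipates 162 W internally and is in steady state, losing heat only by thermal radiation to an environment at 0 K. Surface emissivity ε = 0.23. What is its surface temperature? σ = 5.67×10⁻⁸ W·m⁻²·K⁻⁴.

T ≈ 198 K

Steady state: internal power = radiated power, P = εσA T⁴.
Radiating area A = 4πr² = 8.002 m².
T⁴ = P/(εσA) = 162/(0.23·5.67×10⁻⁸·8.002) = 1.552×10⁹ K⁴.
T = (1.552×10⁹)^(1/4).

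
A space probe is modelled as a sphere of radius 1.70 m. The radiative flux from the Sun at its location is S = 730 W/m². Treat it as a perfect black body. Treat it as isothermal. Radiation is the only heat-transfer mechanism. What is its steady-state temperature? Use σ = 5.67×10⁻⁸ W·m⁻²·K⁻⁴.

At equilibrium, absorbed power = emitted power.
Absorbing cross-section = πr² = 9.079 m²; emitting surface = 4πr² = 36.32 m² (ratio 4).
S·A_cross = εσ·A_surf·T⁴  ⇒  T⁴ = S/(4σ).
T⁴ = 1.00·730/(4·5.67×10⁻⁸) = 3.219×10⁹ K⁴.
T = (3.219×10⁹)^(1/4).

T ≈ 238 K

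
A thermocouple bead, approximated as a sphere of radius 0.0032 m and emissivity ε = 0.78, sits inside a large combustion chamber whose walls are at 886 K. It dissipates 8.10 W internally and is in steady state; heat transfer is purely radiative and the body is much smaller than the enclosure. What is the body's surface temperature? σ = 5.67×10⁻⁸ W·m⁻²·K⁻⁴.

For a small grey body in a large enclosure, net radiated power = εσA(T⁴ − T_w⁴).
Steady state: P = εσA(T⁴ − T_w⁴) with A = 4πr² = 1.287×10⁻⁴ m².
T⁴ = P/(εσA) + T_w⁴ = 8.10/(0.78·5.67×10⁻⁸·1.287×10⁻⁴) + (886)⁴
    = 1.423×10¹² + 6.162×10¹¹ = 2.040×10¹² K⁴.

T ≈ 1200 K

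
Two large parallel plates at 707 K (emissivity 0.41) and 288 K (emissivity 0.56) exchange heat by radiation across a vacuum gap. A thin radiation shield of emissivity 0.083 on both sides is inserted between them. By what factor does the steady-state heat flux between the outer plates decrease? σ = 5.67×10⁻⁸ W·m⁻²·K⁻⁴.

factor ≈ 8.16

Without shield: q₀ = σΔ(T⁴)/(1/ε₁+1/ε₂−1) with denominator 3.225.
With shield the two gaps are in series; the resistances add: (1/ε₁+1/ε_s−1)+(1/ε_s+1/ε₂−1) = 13.49+12.83 = 26.32.
Heat-flux ratio q₀/q = 26.32/3.225.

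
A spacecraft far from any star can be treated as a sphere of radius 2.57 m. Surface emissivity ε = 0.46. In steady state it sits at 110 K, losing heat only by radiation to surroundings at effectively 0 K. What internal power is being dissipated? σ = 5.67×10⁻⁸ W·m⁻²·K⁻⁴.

Steady state: P = εσA T⁴.
A = 4πr² = 83.00 m²; T⁴ = (110)⁴ = 1.464×10⁸ K⁴.
P = 0.46 × 5.67×10⁻⁸ × 83.00 × 1.464×10⁸.

P ≈ 317 W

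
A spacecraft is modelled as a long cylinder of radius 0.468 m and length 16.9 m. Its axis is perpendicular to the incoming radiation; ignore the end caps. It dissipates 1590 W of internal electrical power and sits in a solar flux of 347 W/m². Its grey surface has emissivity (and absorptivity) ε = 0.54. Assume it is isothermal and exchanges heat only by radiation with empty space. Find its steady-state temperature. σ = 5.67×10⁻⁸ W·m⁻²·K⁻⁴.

T ≈ 234 K

At steady state, absorbed solar power + internal power = radiated power.
Absorbed: α·S·A_cross = 0.54·347·15.82 = 2964 W (cross-section 2rL).
Total input = 2964 + 1590 = 4554 W.
Radiated: εσ·A_surf·T⁴ with A_surf = 2πrL = 49.69 m².
T⁴ = 4554/(0.54·5.67×10⁻⁸·49.69) = 2.993×10⁹ K⁴.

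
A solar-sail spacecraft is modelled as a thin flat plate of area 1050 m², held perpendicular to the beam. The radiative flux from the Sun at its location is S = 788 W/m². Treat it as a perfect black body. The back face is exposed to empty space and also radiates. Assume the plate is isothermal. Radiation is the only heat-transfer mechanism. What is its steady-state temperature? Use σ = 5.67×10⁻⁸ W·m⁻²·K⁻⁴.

T ≈ 289 K

At equilibrium, absorbed power = emitted power.
Absorbing cross-section = A = 1050 m²; emitting surface = 2A = 2100 m² (ratio 2).
S·A_cross = εσ·A_surf·T⁴  ⇒  T⁴ = S/(2σ).
T⁴ = 1.00·788/(2·5.67×10⁻⁸) = 6.949×10⁹ K⁴.
T = (6.949×10⁹)^(1/4).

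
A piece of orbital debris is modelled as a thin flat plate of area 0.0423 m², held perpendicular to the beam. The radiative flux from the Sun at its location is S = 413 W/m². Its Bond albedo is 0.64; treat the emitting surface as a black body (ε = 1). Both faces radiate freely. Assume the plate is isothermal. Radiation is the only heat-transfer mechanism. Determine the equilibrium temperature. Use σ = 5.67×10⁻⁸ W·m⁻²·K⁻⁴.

T ≈ 190 K

At equilibrium, absorbed power = emitted power.
Absorbing cross-section = A = 0.04230 m²; emitting surface = 2A = 0.08460 m² (ratio 2).
(1−a)S·A_cross = εσ·A_surf·T⁴  ⇒  T⁴ = (1−a)S/(2σ).
T⁴ = 0.360·413/(2·5.67×10⁻⁸) = 1.311×10⁹ K⁴.
T = (1.311×10⁹)^(1/4).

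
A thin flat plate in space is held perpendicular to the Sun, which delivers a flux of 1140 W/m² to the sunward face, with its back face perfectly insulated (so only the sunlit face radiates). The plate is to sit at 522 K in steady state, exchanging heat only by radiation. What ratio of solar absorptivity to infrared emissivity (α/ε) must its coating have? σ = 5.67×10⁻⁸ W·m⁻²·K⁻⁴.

α/ε ≈ 3.69

Balance: αS·A = εσ·1A·T⁴ ⇒ α/ε = σT⁴/S.
α/ε = 5.67×10⁻⁸·(522)⁴/1140 = 5.67×10⁻⁸·7.425×10¹⁰/1140.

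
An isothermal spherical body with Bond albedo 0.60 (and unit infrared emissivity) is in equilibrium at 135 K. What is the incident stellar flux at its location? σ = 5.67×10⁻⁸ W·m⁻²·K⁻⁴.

(1−a)S·πr² = σ·4πr²·T⁴ ⇒ S = 4σT⁴/(1−a).
S = 4·5.67×10⁻⁸·3.322×10⁸/0.400.

S ≈ 188 W/m²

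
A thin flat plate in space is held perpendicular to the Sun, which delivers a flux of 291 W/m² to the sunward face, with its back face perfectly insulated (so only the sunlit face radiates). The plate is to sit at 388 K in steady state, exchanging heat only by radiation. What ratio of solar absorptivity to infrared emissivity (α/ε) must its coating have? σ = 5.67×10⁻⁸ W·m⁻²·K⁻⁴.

Balance: αS·A = εσ·1A·T⁴ ⇒ α/ε = σT⁴/S.
α/ε = 5.67×10⁻⁸·(388)⁴/291 = 5.67×10⁻⁸·2.266×10¹⁰/291.

α/ε ≈ 4.42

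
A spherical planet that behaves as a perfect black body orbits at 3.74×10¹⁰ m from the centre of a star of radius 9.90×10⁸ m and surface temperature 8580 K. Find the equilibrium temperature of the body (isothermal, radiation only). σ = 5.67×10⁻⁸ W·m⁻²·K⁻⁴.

T ≈ 987 K

The star's surface emits σT_*⁴; at distance d the flux is S = σT_*⁴(R_*/d)².
S = 5.67×10⁻⁸·(8580)⁴·(9.90×10⁸/3.74×10¹⁰)² = 2.153×10⁵ W/m².
For an isothermal sphere T⁴ = (1−a)S/(4σ) = 9.493×10¹¹ K⁴.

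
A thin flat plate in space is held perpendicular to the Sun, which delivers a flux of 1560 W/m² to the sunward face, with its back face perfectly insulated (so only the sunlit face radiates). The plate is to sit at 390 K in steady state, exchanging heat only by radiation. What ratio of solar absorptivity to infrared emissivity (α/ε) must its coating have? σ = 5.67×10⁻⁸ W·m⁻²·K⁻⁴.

α/ε ≈ 0.841

Balance: αS·A = εσ·1A·T⁴ ⇒ α/ε = σT⁴/S.
α/ε = 5.67×10⁻⁸·(390)⁴/1560 = 5.67×10⁻⁸·2.313×10¹⁰/1560.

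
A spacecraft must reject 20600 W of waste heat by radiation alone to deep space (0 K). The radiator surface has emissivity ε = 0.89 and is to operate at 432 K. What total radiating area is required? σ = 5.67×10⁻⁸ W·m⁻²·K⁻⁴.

A ≈ 11.7 m²

P = εσA T⁴ ⇒ A = P/(εσT⁴).
T⁴ = 3.483×10¹⁰ K⁴.
A = 20600/(0.89 × 5.67×10⁻⁸ × 3.483×10¹⁰).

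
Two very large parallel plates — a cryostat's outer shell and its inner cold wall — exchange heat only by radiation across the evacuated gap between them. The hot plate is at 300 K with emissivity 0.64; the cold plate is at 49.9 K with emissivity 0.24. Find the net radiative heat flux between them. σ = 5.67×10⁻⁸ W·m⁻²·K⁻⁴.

For two infinite grey parallel plates, q = σ(T₁⁴ − T₂⁴)/(1/ε₁ + 1/ε₂ − 1).
T₁⁴ − T₂⁴ = 8.100×10⁹ − 6.200×10⁶ = 8.094×10⁹ K⁴.
1/ε₁ + 1/ε₂ − 1 = 1.562 + 4.167 − 1 = 4.729.
q = 5.67×10⁻⁸ × 8.094×10⁹ / 4.729.

q ≈ 97.0 W/m²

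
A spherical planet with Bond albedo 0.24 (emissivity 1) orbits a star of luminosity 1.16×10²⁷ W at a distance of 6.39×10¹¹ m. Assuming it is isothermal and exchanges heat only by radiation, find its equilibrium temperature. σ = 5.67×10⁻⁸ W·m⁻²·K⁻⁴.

T ≈ 166 K

First find the stellar flux at distance d: S = L/(4πd²) = 1.16×10²⁷/(4π·(6.39×10¹¹)²) = 226.1 W/m².
For an isothermal sphere, absorbed (1−a)S·πr² = emitted σ·4πr²·T⁴, so T⁴ = (1−a)S/(4σ).
T⁴ = 0.760·226.1/(4·5.67×10⁻⁸) = 7.576×10⁸ K⁴.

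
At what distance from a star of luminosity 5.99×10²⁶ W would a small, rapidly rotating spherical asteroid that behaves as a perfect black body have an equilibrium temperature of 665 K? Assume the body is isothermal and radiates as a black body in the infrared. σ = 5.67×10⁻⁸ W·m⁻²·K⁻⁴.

d ≈ 3.28×10¹⁰ m

For an isothermal black-emitting sphere, (1−a)S·πr² = σ·4πr²·T⁴ ⇒ S = 4σT⁴/(1−a).
S = 4·5.67×10⁻⁸·(665)⁴/1.00 = 44350 W/m².
Flux falls as S = L/(4πd²), so d = √(L/(4πS)) = √(5.99×10²⁶/(4π·44350)).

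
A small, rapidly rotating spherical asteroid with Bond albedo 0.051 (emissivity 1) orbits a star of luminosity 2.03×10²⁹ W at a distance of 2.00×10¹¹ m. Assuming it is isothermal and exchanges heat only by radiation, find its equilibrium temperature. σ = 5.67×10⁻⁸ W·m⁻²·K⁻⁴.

First find the stellar flux at distance d: S = L/(4πd²) = 2.03×10²⁹/(4π·(2.00×10¹¹)²) = 4.039×10⁵ W/m².
For an isothermal sphere, absorbed (1−a)S·πr² = emitted σ·4πr²·T⁴, so T⁴ = (1−a)S/(4σ).
T⁴ = 0.949·4.039×10⁵/(4·5.67×10⁻⁸) = 1.690×10¹² K⁴.

T ≈ 1140 K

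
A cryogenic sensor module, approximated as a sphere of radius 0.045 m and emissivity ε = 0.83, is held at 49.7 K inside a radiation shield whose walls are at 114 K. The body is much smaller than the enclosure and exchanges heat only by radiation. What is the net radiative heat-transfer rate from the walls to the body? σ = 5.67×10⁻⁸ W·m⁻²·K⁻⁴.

For a small grey body in a large enclosure: P_net = εσA(T_body⁴ − T_wall⁴).
A = 4πr² = 0.02545 m²; T_body⁴ − T_wall⁴ = 6.101×10⁶ − 1.689×10⁸ = -1.628×10⁸ K⁴.
|P_net| = 0.83·5.67×10⁻⁸·0.02545·1.628×10⁸.

P_net ≈ 0.195 W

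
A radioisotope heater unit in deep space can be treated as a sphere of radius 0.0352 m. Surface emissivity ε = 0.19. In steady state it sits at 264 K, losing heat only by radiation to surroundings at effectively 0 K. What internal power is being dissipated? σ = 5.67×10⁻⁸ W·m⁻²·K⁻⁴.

Steady state: P = εσA T⁴.
A = 4πr² = 0.01557 m²; T⁴ = (264)⁴ = 4.858×10⁹ K⁴.
P = 0.19 × 5.67×10⁻⁸ × 0.01557 × 4.858×10⁹.

P ≈ 0.815 W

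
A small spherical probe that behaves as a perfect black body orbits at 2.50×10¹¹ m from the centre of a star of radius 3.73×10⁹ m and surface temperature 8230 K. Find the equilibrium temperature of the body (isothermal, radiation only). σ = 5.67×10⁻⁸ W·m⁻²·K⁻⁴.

The star's surface emits σT_*⁴; at distance d the flux is S = σT_*⁴(R_*/d)².
S = 5.67×10⁻⁸·(8230)⁴·(3.73×10⁹/2.50×10¹¹)² = 57910 W/m².
For an isothermal sphere T⁴ = (1−a)S/(4σ) = 2.553×10¹¹ K⁴.

T ≈ 711 K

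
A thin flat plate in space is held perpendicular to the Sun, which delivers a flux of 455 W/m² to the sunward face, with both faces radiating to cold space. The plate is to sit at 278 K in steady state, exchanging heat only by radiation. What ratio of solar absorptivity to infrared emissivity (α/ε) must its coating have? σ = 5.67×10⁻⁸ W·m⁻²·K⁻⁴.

α/ε ≈ 1.49

Balance: αS·A = εσ·2A·T⁴ ⇒ α/ε = 2σT⁴/S.
α/ε = 2·5.67×10⁻⁸·(278)⁴/455 = 2·5.67×10⁻⁸·5.973×10⁹/455.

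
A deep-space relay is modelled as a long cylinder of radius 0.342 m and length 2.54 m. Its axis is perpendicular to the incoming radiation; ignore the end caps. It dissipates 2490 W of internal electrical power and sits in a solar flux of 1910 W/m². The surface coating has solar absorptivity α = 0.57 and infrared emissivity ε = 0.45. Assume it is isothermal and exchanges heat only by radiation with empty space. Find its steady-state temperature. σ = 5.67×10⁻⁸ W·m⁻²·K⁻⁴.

T ≈ 421 K

At steady state, absorbed solar power + internal power = radiated power.
Absorbed: α·S·A_cross = 0.57·1910·1.737 = 1891 W (cross-section 2rL).
Total input = 1891 + 2490 = 4381 W.
Radiated: εσ·A_surf·T⁴ with A_surf = 2πrL = 5.458 m².
T⁴ = 4381/(0.45·5.67×10⁻⁸·5.458) = 3.146×10¹⁰ K⁴.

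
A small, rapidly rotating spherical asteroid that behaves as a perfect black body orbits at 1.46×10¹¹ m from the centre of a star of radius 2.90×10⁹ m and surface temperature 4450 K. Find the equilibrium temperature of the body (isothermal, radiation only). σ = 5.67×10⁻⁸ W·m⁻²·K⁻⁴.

T ≈ 443 K

The star's surface emits σT_*⁴; at distance d the flux is S = σT_*⁴(R_*/d)².
S = 5.67×10⁻⁸·(4450)⁴·(2.90×10⁹/1.46×10¹¹)² = 8772 W/m².
For an isothermal sphere T⁴ = (1−a)S/(4σ) = 3.868×10¹⁰ K⁴.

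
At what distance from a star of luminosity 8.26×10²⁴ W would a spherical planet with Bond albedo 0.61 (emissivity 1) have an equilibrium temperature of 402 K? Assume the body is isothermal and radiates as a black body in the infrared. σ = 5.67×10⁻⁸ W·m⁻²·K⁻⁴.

d ≈ 6.58×10⁹ m

For an isothermal black-emitting sphere, (1−a)S·πr² = σ·4πr²·T⁴ ⇒ S = 4σT⁴/(1−a).
S = 4·5.67×10⁻⁸·(402)⁴/0.390 = 15190 W/m².
Flux falls as S = L/(4πd²), so d = √(L/(4πS)) = √(8.26×10²⁴/(4π·15190)).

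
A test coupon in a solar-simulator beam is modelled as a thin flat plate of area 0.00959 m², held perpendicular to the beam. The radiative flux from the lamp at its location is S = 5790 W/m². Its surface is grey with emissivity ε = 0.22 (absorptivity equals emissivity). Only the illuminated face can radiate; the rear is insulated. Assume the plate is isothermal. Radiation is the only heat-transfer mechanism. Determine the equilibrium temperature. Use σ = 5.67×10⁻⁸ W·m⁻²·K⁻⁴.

At equilibrium, absorbed power = emitted power.
Absorbing cross-section = A = 0.009590 m²; emitting surface = A = 0.009590 m² (ratio 1).
εS·A_cross = εσ·A_surf·T⁴  ⇒  T⁴ = S/(1σ)   (ε cancels).
T⁴ = 5790/(1·5.67×10⁻⁸) = 1.021×10¹¹ K⁴.
T = (1.021×10¹¹)^(1/4).

T ≈ 565 K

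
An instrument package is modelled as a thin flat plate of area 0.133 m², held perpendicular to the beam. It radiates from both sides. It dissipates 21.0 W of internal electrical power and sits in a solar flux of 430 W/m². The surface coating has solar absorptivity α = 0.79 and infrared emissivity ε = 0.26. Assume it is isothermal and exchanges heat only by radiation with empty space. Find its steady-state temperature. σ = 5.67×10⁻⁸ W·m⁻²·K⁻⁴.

At steady state, absorbed solar power + internal power = radiated power.
Absorbed: α·S·A_cross = 0.79·430·0.1330 = 45.18 W (cross-section A).
Total input = 45.18 + 21.0 = 66.18 W.
Radiated: εσ·A_surf·T⁴ with A_surf = 2A = 0.2660 m².
T⁴ = 66.18/(0.26·5.67×10⁻⁸·0.2660) = 1.688×10¹⁰ K⁴.

T ≈ 360 K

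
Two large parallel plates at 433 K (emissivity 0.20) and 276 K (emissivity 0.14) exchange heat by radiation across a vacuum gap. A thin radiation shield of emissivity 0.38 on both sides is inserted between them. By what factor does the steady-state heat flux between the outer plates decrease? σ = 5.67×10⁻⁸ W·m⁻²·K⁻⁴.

Without shield: q₀ = σΔ(T⁴)/(1/ε₁+1/ε₂−1) with denominator 11.14.
With shield the two gaps are in series; the resistances add: (1/ε₁+1/ε_s−1)+(1/ε_s+1/ε₂−1) = 6.632+8.774 = 15.41.
Heat-flux ratio q₀/q = 15.41/11.14.

factor ≈ 1.38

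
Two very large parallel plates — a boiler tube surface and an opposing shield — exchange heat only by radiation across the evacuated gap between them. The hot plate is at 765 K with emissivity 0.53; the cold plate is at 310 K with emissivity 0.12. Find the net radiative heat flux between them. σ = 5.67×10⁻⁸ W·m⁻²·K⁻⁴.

q ≈ 2050 W/m²

For two infinite grey parallel plates, q = σ(T₁⁴ − T₂⁴)/(1/ε₁ + 1/ε₂ − 1).
T₁⁴ − T₂⁴ = 3.425×10¹¹ − 9.235×10⁹ = 3.333×10¹¹ K⁴.
1/ε₁ + 1/ε₂ − 1 = 1.887 + 8.333 − 1 = 9.220.
q = 5.67×10⁻⁸ × 3.333×10¹¹ / 9.220.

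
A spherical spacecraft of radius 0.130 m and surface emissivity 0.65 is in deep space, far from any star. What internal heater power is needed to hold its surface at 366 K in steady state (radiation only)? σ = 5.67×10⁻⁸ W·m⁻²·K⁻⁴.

P = εσ·4πr²·T⁴.
4πr² = 0.2124 m²; T⁴ = 1.794×10¹⁰ K⁴.
P = 0.65·5.67×10⁻⁸·0.2124·1.794×10¹⁰.

P ≈ 140 W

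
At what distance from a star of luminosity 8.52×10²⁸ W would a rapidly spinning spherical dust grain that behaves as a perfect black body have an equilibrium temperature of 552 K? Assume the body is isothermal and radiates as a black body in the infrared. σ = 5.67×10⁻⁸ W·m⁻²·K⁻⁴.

d ≈ 5.67×10¹¹ m

For an isothermal black-emitting sphere, (1−a)S·πr² = σ·4πr²·T⁴ ⇒ S = 4σT⁴/(1−a).
S = 4·5.67×10⁻⁸·(552)⁴/1.00 = 21060 W/m².
Flux falls as S = L/(4πd²), so d = √(L/(4πS)) = √(8.52×10²⁸/(4π·21060)).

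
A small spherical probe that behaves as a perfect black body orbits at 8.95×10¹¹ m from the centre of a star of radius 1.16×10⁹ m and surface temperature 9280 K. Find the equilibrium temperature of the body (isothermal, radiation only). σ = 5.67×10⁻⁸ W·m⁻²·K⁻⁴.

The star's surface emits σT_*⁴; at distance d the flux is S = σT_*⁴(R_*/d)².
S = 5.67×10⁻⁸·(9280)⁴·(1.16×10⁹/8.95×10¹¹)² = 706.4 W/m².
For an isothermal sphere T⁴ = (1−a)S/(4σ) = 3.115×10⁹ K⁴.

T ≈ 236 K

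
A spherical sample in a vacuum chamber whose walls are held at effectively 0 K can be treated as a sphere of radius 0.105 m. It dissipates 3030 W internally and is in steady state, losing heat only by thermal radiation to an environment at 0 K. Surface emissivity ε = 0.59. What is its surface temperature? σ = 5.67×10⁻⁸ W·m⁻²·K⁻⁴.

Steady state: internal power = radiated power, P = εσA T⁴.
Radiating area A = 4πr² = 0.1385 m².
T⁴ = P/(εσA) = 3030/(0.59·5.67×10⁻⁸·0.1385) = 6.538×10¹¹ K⁴.
T = (6.538×10¹¹)^(1/4).

T ≈ 899 K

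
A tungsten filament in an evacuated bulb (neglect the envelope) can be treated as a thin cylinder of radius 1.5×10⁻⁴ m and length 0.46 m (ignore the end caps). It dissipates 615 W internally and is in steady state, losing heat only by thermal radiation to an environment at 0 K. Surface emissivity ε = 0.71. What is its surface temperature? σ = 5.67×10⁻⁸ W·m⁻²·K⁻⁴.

T ≈ 2440 K

Steady state: internal power = radiated power, P = εσA T⁴.
Radiating area A = 2πrL = 4.335×10⁻⁴ m².
T⁴ = P/(εσA) = 615/(0.71·5.67×10⁻⁸·4.335×10⁻⁴) = 3.524×10¹³ K⁴.
T = (3.524×10¹³)^(1/4).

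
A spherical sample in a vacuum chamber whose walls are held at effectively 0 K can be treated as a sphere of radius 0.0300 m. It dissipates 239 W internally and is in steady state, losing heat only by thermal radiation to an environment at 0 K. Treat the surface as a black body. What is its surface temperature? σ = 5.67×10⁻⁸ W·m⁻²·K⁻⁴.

Steady state: internal power = radiated power, P = εσA T⁴.
Radiating area A = 4πr² = 0.01131 m².
T⁴ = P/(εσA) = 239/(1.0·5.67×10⁻⁸·0.01131) = 3.727×10¹¹ K⁴.
T = (3.727×10¹¹)^(1/4).

T ≈ 781 K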